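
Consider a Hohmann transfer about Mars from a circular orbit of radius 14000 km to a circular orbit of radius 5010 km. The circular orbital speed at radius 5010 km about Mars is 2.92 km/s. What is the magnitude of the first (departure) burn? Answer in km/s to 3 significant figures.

From the circular-orbit relation v² = μ/r at r = 5010 km: μ = v²r = (2.92)² × 5010 = 42717.3 km³/s².
Semi-major axis of the transfer orbit: a_t = (14000 + 5010)/2 = 9505 km.
Circular speed at r = 14000 km: v_c = √(μ/r) = 1.7468 km/s.
Vis-viva on the transfer ellipse at r = 14000 km gives v_t = √[μ(2/r − 1/a_t)] = 1.2682 km/s.
Δv₁ = |v_t − v_c| = |1.2682 − 1.7468| = 0.4786 km/s.

Δv₁ = 0.479 km/s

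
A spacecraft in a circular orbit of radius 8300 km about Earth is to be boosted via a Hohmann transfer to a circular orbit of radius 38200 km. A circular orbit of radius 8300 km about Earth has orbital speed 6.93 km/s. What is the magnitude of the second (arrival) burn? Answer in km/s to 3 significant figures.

Δv₂ = 1.30 km/s

From the circular-orbit relation v² = μ/r at r = 8300 km: μ = v²r = (6.93)² × 8300 = 3.98607×10^5 km³/s².
Transfer-ellipse semi-major axis a_t = (r₁ + r₂)/2 = (8300 + 38200)/2 = 23250 km.
Circular speed at r = 38200 km: v_c = √(μ/r) = 3.230 km/s.
Transfer-orbit speed at the same r (vis-viva, a = a_t): v_t = √[μ(2/r − 1/a_t)] = 1.930 km/s.
Δv₂ = |v_t − v_c| = |1.930 − 3.230| = 1.300 km/s.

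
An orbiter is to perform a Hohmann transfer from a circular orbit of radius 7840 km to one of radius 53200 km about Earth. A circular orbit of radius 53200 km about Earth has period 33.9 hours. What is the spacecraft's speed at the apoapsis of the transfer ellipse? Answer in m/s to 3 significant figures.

From Kepler's third law T² = 4π²r³/μ at r = 53200 km, T = 33.9 hours = 33.9 × 3600 s = 1.2204×10^5 s: μ = 4π²r³/T² = 3.99108×10^5 km³/s².
Transfer-ellipse semi-major axis a_t = (r₁ + r₂)/2 = (7840 + 53200)/2 = 30520 km.
The apoapsis of the transfer ellipse is at r = 53200 km.
Applying v² = μ(2/r − 1/a_t): v = 1.388 km/s.

v = 1390 m/s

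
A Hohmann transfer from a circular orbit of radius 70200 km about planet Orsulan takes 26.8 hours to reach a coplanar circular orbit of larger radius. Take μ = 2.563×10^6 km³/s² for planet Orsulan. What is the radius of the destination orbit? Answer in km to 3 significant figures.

r₂ = 1.98×10^5 km

Transfer time t = 26.8 hours = 96480 s, and t = π√(a_t³/μ).
So a_t = (μ t²/π²)^(1/3) = (2.563×10^6 × (96480)² / π²)^(1/3) = 1.3421×10^5 km.
Since a_t = (r₁ + r₂)/2, r₂ = 2a_t − r₁ = 2×1.3421×10^5 − 70200 = 1.9822×10^5 km.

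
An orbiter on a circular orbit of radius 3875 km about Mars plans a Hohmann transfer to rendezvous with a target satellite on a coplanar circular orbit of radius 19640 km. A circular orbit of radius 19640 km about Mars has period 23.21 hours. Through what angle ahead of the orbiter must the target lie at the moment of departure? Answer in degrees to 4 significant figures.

φ = 96.63°

From Kepler's third law T² = 4π²r³/μ at r = 19640 km, T = 23.21 hours = 23.21 × 3600 s = 83556 s: μ = 4π²r³/T² = 42838.0 km³/s².
The Hohmann ellipse has a_t = (r₁ + r₂)/2 = 11757.5 km.
The half-period of the transfer ellipse is t = π√(a_t³/μ) = 19350 s.
The target's mean motion on its circular orbit is ω₂ = √(μ/r₂³) = 7.520×10^-5 rad/s.
Angle swept by the target during transfer: ω₂·t = 1.455 rad = 83.37°.
The orbiter traverses 180° on the transfer ellipse, so the target must lead by 180° − 83.37° = 96.63°.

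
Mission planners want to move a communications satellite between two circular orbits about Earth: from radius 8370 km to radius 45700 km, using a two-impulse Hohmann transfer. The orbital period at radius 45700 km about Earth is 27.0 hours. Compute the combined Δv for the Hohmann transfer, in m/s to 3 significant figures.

Δv = 3380 m/s

From Kepler's third law T² = 4π²r³/μ at r = 45700 km, T = 27.0 hours = 27.0 × 3600 s = 97200 s: μ = 4π²r³/T² = 3.98819×10^5 km³/s².
Transfer-ellipse semi-major axis a_t = (r₁ + r₂)/2 = (8370 + 45700)/2 = 27035 km.
Circular speed at r₁: v₁ = √(μ/r₁) = √(3.98819×10^5/8370) = 6.903 km/s.
On the transfer ellipse at r₁, v² = μ(2/r − 1/a) gives v_p = √[μ(2/r₁ − 1/a_t)] = 8.975 km/s.
First burn Δv₁ = |v_p − v₁| = 2.072 km/s.
Circular speed at r₂: v₂ = √(μ/r₂) = 2.954 km/s.
Transfer-orbit speed at r₂: v_a = √[μ(2/r₂ − 1/a_t)] = 1.644 km/s.
Second burn Δv₂ = |v₂ − v_a| = 1.310 km/s.
Δv = Δv₁ + Δv₂ = 2.072 + 1.310 = 3.382 km/s.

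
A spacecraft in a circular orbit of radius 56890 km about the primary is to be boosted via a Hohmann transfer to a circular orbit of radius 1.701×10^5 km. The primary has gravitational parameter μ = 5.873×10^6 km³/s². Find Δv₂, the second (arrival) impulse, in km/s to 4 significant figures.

Δv₂ = 1.716 km/s

Semi-major axis of the transfer orbit: a_t = (56890 + 1.701×10^5)/2 = 1.13495×10^5 km.
On the circular orbit at r = 1.701×10^5 km, v_c = √(μ/r) = 5.876 km/s.
Transfer-orbit speed at the same r (vis-viva, a = a_t): v_t = √[μ(2/r − 1/a_t)] = 4.160 km/s.
Δv₂ = |v_t − v_c| = |4.160 − 5.876| = 1.716 km/s.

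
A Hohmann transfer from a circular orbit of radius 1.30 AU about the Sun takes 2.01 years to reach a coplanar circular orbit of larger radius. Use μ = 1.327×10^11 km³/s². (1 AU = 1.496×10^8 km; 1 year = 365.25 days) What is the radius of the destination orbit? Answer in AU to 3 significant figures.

In km: r₁ = 1.30 × 1.496×10^8 = 1.9448×10^8 km.
Transfer time t = 2.01 years × 365.25 × 86400 s = 6.3430776×10^7 s, and t = π√(a_t³/μ).
So a_t = (μ t²/π²)^(1/3) = (1.327×10^11 × (6.3430776×10^7)² / π²)^(1/3) = 3.7820×10^8 km.
Since a_t = (r₁ + r₂)/2, r₂ = 2a_t − r₁ = 2×3.7820×10^8 − 1.9448×10^8 = 5.6192×10^8 km.
In AU: r₂ = 5.6192×10^8 / 1.496×10^8 = 3.76 AU.

r₂ = 3.76 AU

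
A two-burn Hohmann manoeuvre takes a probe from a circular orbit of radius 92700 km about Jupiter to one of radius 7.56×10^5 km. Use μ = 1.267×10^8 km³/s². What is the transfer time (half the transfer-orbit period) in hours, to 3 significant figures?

Transfer-ellipse semi-major axis a_t = (r₁ + r₂)/2 = (92700 + 7.560×10^5)/2 = 4.2435×10^5 km.
Transfer time t = π√(a_t³/μ) = π√((4.2435×10^5)³ / 1.267×10^8) = 77150 s.
Converting: 77150 s ÷ 3600 s/hour = 21.4 hours.

t = 21.4 hours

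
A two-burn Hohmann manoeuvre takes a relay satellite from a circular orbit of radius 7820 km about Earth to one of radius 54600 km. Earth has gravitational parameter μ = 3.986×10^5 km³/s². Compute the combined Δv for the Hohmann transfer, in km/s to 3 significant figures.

Δv = 3.65 km/s

Semi-major axis of the transfer orbit: a_t = (7820 + 54600)/2 = 31210 km.
At r₁ the circular-orbit speed is v₁ = √(μ/r₁) = 7.139 km/s.
Transfer-orbit speed at r₁ (v² = μ(2/r − 1/a)): v_p = √[μ(2/r₁ − 1/a_t)] = 9.443 km/s.
First burn Δv₁ = |v_p − v₁| = 2.304 km/s.
At r₂, v₂ = √(μ/r₂) = 2.7019 km/s.
Transfer-orbit speed at r₂: v_a = √[μ(2/r₂ − 1/a_t)] = 1.3525 km/s.
Second burn Δv₂ = |v₂ − v_a| = 1.349 km/s.
Total Δv = Δv₁ + Δv₂ = 3.653 km/s.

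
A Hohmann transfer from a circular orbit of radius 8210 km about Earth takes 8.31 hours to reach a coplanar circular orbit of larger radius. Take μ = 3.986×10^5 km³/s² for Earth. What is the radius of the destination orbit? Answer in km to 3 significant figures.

Transfer time t = 8.31 hours = 29916 s, and t = π√(a_t³/μ).
So a_t = (μ t²/π²)^(1/3) = (3.986×10^5 × (29916)² / π²)^(1/3) = 33063 km.
Since a_t = (r₁ + r₂)/2, r₂ = 2a_t − r₁ = 2×33063 − 8210 = 57916 km.

r₂ = 57900 km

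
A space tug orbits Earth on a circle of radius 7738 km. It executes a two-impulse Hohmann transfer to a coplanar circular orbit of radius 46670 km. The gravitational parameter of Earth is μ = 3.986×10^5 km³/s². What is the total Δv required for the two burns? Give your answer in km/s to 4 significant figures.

Transfer-ellipse semi-major axis a_t = (r₁ + r₂)/2 = (7738 + 46670)/2 = 27204 km.
At r₁ the circular-orbit speed is v₁ = √(μ/r₁) = 7.1772 km/s.
Transfer-orbit speed at r₁ (vis-viva): v_p = √[μ(2/r₁ − 1/a_t)] = 9.4006 km/s.
First burn Δv₁ = |v_p − v₁| = 2.223 km/s.
At r₂, v₂ = √(μ/r₂) = 2.9225 km/s.
Transfer-orbit speed at r₂: v_a = √[μ(2/r₂ − 1/a_t)] = 1.5586 km/s.
Second burn Δv₂ = |v₂ − v_a| = 1.364 km/s.
Total Δv = Δv₁ + Δv₂ = 3.587 km/s.

Δv = 3.587 km/s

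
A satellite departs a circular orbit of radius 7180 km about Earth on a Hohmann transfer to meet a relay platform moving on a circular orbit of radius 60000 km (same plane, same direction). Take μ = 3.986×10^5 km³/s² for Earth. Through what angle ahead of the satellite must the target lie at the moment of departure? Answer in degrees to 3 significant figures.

The Hohmann ellipse has a_t = (r₁ + r₂)/2 = 33590 km.
Transfer time t = π√(a_t³/μ) = 30630 s.
Target angular speed ω₂ = √(μ/r₂³) = 4.296×10^-5 rad/s.
Angle swept by the target during transfer: ω₂·t = 1.316 rad = 75.40°.
Arrival is 180° from departure on the ellipse, so φ = 180° − 75.40° = 105°.

φ = 105°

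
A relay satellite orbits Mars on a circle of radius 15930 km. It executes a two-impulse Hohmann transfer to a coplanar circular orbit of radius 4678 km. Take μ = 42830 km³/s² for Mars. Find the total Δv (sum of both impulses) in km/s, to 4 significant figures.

Δv = 1.271 km/s

The Hohmann ellipse has a_t = (r₁ + r₂)/2 = 10304 km.
Circular speed at r₁: v₁ = √(μ/r₁) = √(42830/15930) = 1.6397 km/s.
Transfer-orbit speed at r₁ (v² = μ(2/r − 1/a)): v_a = √[μ(2/r₁ − 1/a_t)] = 1.1048 km/s.
First burn Δv₁ = |v_a − v₁| = 0.5349 km/s.
Circular speed at r₂: v₂ = √(μ/r₂) = 3.02583 km/s.
Transfer-orbit speed at r₂: v_p = √[μ(2/r₂ − 1/a_t)] = 3.76226 km/s.
Second burn Δv₂ = |v₂ − v_p| = 0.7364 km/s.
Total Δv = Δv₁ + Δv₂ = 1.271 km/s.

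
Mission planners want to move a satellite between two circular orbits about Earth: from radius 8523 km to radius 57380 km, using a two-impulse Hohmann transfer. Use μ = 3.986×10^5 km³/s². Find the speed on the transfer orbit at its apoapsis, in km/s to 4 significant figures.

Transfer-ellipse semi-major axis a_t = (r₁ + r₂)/2 = (8523 + 57380)/2 = 32951.5 km.
At apoapsis, r = 57380 km.
Vis-viva: v = √[μ(2/r − 1/a_t)] = √[3.986×10^5 × (2/57380 − 1/32951.5)] = 1.340 km/s.

v = 1.340 km/s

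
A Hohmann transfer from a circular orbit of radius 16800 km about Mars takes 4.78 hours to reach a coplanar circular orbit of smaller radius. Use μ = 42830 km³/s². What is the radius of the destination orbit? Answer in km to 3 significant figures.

r₂ = 4940 km

Transfer time t = 4.78 hours = 17208 s, and t = π√(a_t³/μ).
So a_t = (μ t²/π²)^(1/3) = (42830 × (17208)² / π²)^(1/3) = 10872 km.
Since a_t = (r₁ + r₂)/2, r₂ = 2a_t − r₁ = 2×10872 − 16800 = 4944 km.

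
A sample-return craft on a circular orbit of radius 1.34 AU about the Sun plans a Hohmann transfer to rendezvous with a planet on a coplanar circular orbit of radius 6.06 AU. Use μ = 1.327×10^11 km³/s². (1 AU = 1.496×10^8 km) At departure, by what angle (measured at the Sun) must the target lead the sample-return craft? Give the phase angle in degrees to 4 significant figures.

φ = 94.13°

In km: r₁ = 1.34 × 1.496×10^8 = 2.00464×10^8 km; r₂ = 6.06 × 1.496×10^8 = 9.06576×10^8 km.
Transfer-ellipse semi-major axis a_t = (r₁ + r₂)/2 = (2.00464×10^8 + 9.06576×10^8)/2 = 5.5352×10^8 km.
Transfer time t = π√(a_t³/μ) = 1.1231×10^8 s.
Target angular speed ω₂ = √(μ/r₂³) = 1.3345×10^-8 rad/s.
Angle swept by the target during transfer: ω₂·t = 1.4988 rad = 85.87°.
Arrival is 180° from departure on the ellipse, so φ = 180° − 85.87° = 94.13°.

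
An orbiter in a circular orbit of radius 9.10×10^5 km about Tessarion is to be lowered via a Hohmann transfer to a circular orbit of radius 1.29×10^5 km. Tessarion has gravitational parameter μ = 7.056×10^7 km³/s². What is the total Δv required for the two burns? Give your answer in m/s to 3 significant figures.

Δv = 12000 m/s

Transfer-ellipse semi-major axis a_t = (r₁ + r₂)/2 = (9.100×10^5 + 1.290×10^5)/2 = 5.195×10^5 km.
Circular speed at r₁: v₁ = √(μ/r₁) = √(7.056×10^7/9.100×10^5) = 8.806 km/s.
Transfer-orbit speed at r₁ (vis-viva): v_a = √[μ(2/r₁ − 1/a_t)] = 4.388 km/s.
First burn Δv₁ = |v_a − v₁| = 4.418 km/s.
At r₂, v₂ = √(μ/r₂) = 23.388 km/s.
Transfer-orbit speed at r₂: v_p = √[μ(2/r₂ − 1/a_t)] = 30.954 km/s.
Second burn Δv₂ = |v₂ − v_p| = 7.566 km/s.
Δv = Δv₁ + Δv₂ = 4.418 + 7.566 = 11.98 km/s.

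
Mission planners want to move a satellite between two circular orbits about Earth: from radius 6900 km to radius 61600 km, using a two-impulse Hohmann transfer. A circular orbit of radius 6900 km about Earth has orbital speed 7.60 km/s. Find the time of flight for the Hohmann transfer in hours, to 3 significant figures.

From the circular-orbit relation v² = μ/r at r = 6900 km: μ = v²r = (7.60)² × 6900 = 3.98544×10^5 km³/s².
The Hohmann ellipse has a_t = (r₁ + r₂)/2 = 34250 km.
Transfer time t = π√(a_t³/μ) = π√((34250)³ / 3.98544×10^5) = 31540 s.
Converting: 31540 s ÷ 3600 s/hour = 8.76 hours.

t = 8.76 hours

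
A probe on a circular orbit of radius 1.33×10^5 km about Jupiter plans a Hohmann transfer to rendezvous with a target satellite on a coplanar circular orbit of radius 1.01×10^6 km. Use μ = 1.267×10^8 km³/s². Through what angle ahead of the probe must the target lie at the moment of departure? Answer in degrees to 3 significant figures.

φ = 103°

The Hohmann ellipse has a_t = (r₁ + r₂)/2 = 5.715×10^5 km.
Transfer time t = π√(a_t³/μ) = 1.20583×10^5 s.
The target's mean motion on its circular orbit is ω₂ = √(μ/r₂³) = 1.10894×10^-5 rad/s.
Angle swept by the target during transfer: ω₂·t = 1.3372 rad = 76.62°.
The probe traverses 180° on the transfer ellipse, so the target must lead by 180° − 76.62° = 103°.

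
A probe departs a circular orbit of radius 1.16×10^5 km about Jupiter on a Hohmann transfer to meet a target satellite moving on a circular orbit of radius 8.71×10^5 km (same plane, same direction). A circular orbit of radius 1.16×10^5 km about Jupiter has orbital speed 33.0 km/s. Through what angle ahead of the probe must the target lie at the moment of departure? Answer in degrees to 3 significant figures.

φ = 103°

From the circular-orbit relation v² = μ/r at r = 1.16×10^5 km: μ = v²r = (33.0)² × 1.16×10^5 = 1.26324×10^8 km³/s².
The Hohmann ellipse has a_t = (r₁ + r₂)/2 = 4.935×10^5 km.
The half-period of the transfer ellipse is t = π√(a_t³/μ) = 96903.1 s.
The target's mean motion on its circular orbit is ω₂ = √(μ/r₂³) = 1.38266×10^-5 rad/s.
Angle swept by the target during transfer: ω₂·t = 1.33984 rad = 76.77°.
Arrival is 180° from departure on the ellipse, so φ = 180° − 76.77° = 103°.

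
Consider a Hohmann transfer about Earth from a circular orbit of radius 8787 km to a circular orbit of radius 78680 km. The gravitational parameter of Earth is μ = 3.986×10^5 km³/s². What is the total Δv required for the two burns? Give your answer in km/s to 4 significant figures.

Δv = 3.541 km/s

Semi-major axis of the transfer orbit: a_t = (8787 + 78680)/2 = 43733.5 km.
At r₁ the circular-orbit speed is v₁ = √(μ/r₁) = 6.735 km/s.
Transfer-orbit speed at r₁ (v² = μ(2/r − 1/a)): v_p = √[μ(2/r₁ − 1/a_t)] = 9.034 km/s.
First burn Δv₁ = |v_p − v₁| = 2.299 km/s.
Circular speed at r₂: v₂ = √(μ/r₂) = 2.251 km/s.
Transfer-orbit speed at r₂: v_a = √[μ(2/r₂ − 1/a_t)] = 1.009 km/s.
Second burn Δv₂ = |v₂ − v_a| = 1.242 km/s.
Total Δv = Δv₁ + Δv₂ = 3.541 km/s.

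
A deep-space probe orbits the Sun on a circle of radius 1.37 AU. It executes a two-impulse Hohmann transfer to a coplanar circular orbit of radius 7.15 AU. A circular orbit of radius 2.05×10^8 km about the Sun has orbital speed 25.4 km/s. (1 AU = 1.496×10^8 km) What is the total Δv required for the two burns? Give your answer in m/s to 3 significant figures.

From the circular-orbit relation v² = μ/r at r = 2.05×10^8 km: μ = v²r = (25.4)² × 2.05×10^8 = 1.32258×10^11 km³/s².
In km: r₁ = 1.37 × 1.496×10^8 = 2.04952×10^8 km; r₂ = 7.15 × 1.496×10^8 = 1.06964×10^9 km.
Semi-major axis of the transfer orbit: a_t = (2.04952×10^8 + 1.06964×10^9)/2 = 6.37296×10^8 km.
At r₁ the circular-orbit speed is v₁ = √(μ/r₁) = 25.403 km/s.
Transfer-orbit speed at r₁ (v² = μ(2/r − 1/a)): v_p = √[μ(2/r₁ − 1/a_t)] = 32.910 km/s.
First burn Δv₁ = |v_p − v₁| = 7.507 km/s.
Circular speed at r₂: v₂ = √(μ/r₂) = 11.12 km/s.
Transfer-orbit speed at r₂: v_a = √[μ(2/r₂ − 1/a_t)] = 6.306 km/s.
Second burn Δv₂ = |v₂ − v_a| = 4.814 km/s.
Total Δv = Δv₁ + Δv₂ = 12.32 km/s.

Δv = 12300 m/s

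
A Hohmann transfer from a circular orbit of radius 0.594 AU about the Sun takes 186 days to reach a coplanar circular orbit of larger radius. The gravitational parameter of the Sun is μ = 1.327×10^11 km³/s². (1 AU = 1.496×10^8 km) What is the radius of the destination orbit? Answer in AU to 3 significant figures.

In km: r₁ = 0.594 × 1.496×10^8 = 8.88624×10^7 km.
Transfer time t = 186 days = 1.60704×10^7 s, and t = π√(a_t³/μ).
So a_t = (μ t²/π²)^(1/3) = (1.327×10^11 × (1.60704×10^7)² / π²)^(1/3) = 1.5143×10^8 km.
Since a_t = (r₁ + r₂)/2, r₂ = 2a_t − r₁ = 2×1.5143×10^8 − 8.88624×10^7 = 2.139976×10^8 km.
In AU: r₂ = 2.139976×10^8 / 1.496×10^8 = 1.43 AU.

r₂ = 1.43 AU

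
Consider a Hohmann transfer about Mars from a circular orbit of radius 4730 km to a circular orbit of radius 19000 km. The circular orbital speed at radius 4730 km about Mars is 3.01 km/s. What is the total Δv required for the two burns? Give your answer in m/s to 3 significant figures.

Δv = 1350 m/s

From the circular-orbit relation v² = μ/r at r = 4730 km: μ = v²r = (3.01)² × 4730 = 42854.3 km³/s².
Semi-major axis of the transfer orbit: a_t = (4730 + 19000)/2 = 11865 km.
At r₁ the circular-orbit speed is v₁ = √(μ/r₁) = 3.010 km/s.
On the transfer ellipse at r₁, vis-viva equation gives v_p = √[μ(2/r₁ − 1/a_t)] = 3.809 km/s.
First burn Δv₁ = |v_p − v₁| = 0.7990 km/s.
Circular speed at r₂: v₂ = √(μ/r₂) = 1.5018 km/s.
Transfer-orbit speed at r₂: v_a = √[μ(2/r₂ − 1/a_t)] = 0.94824 km/s.
Second burn Δv₂ = |v₂ − v_a| = 0.5536 km/s.
Δv = Δv₁ + Δv₂ = 0.7990 + 0.5536 = 1.353 km/s.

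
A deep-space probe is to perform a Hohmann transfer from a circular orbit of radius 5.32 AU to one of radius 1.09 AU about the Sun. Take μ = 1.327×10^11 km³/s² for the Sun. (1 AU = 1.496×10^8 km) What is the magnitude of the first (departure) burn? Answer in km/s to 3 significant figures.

Δv₁ = 5.38 km/s

In km: r₁ = 5.32 × 1.496×10^8 = 7.95872×10^8 km; r₂ = 1.09 × 1.496×10^8 = 1.63064×10^8 km.
The Hohmann ellipse has a_t = (r₁ + r₂)/2 = 4.79468×10^8 km.
Circular speed at r = 7.95872×10^8 km: v_c = √(μ/r) = 12.9126 km/s.
Vis-viva on the transfer ellipse at r = 7.95872×10^8 km gives v_t = √[μ(2/r − 1/a_t)] = 7.53031 km/s.
Δv₁ = |v_t − v_c| = |7.53031 − 12.9126| = 5.382 km/s.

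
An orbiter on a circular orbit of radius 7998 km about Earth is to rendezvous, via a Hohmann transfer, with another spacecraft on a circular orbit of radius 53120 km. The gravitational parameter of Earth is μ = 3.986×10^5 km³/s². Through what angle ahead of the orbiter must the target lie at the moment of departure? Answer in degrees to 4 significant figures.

φ = 101.5°

Semi-major axis of the transfer orbit: a_t = (7998 + 53120)/2 = 30559 km.
Transfer time t = π√(a_t³/μ) = 26582 s.
Target angular speed ω₂ = √(μ/r₂³) = 5.1568×10^-5 rad/s.
Angle swept by the target during transfer: ω₂·t = 1.3708 rad = 78.54°.
The orbiter traverses 180° on the transfer ellipse, so the target must lead by 180° − 78.54° = 101.5°.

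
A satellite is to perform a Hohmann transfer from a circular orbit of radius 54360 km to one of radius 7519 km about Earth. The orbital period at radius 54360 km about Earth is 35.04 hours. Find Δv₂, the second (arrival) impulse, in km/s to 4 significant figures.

Δv₂ = 2.370 km/s

From Kepler's third law T² = 4π²r³/μ at r = 54360 km, T = 35.04 hours = 35.04 × 3600 s = 1.26144×10^5 s: μ = 4π²r³/T² = 3.98534×10^5 km³/s².
Semi-major axis of the transfer orbit: a_t = (54360 + 7519)/2 = 30939.5 km.
On the circular orbit at r = 7519 km, v_c = √(μ/r) = 7.280 km/s.
Vis-viva on the transfer ellipse at r = 7519 km gives v_t = √[μ(2/r − 1/a_t)] = 9.650 km/s.
Δv₂ = |v_t − v_c| = |9.650 − 7.280| = 2.370 km/s.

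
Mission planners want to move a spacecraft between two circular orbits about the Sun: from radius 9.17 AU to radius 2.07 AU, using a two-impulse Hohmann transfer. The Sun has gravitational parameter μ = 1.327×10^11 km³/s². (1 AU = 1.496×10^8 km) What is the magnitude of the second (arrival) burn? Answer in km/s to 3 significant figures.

In km: r₁ = 9.17 × 1.496×10^8 = 1.371832×10^9 km; r₂ = 2.07 × 1.496×10^8 = 3.09672×10^8 km.
The Hohmann ellipse has a_t = (r₁ + r₂)/2 = 8.40752×10^8 km.
On the circular orbit at r = 3.09672×10^8 km, v_c = √(μ/r) = 20.7007 km/s.
Vis-viva on the transfer ellipse at r = 3.09672×10^8 km gives v_t = √[μ(2/r − 1/a_t)] = 26.4424 km/s.
Δv₂ = |v_t − v_c| = |26.4424 − 20.7007| = 5.742 km/s.

Δv₂ = 5.74 km/s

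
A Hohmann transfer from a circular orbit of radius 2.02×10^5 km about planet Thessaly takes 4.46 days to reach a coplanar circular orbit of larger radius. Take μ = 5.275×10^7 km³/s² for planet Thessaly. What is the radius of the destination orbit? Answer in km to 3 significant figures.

Transfer time t = 4.46 days = 3.85344×10^5 s, and t = π√(a_t³/μ).
So a_t = (μ t²/π²)^(1/3) = (5.275×10^7 × (3.85344×10^5)² / π²)^(1/3) = 9.2585×10^5 km.
Since a_t = (r₁ + r₂)/2, r₂ = 2a_t − r₁ = 2×9.2585×10^5 − 2.020×10^5 = 1.6497×10^6 km.

r₂ = 1.65×10^6 km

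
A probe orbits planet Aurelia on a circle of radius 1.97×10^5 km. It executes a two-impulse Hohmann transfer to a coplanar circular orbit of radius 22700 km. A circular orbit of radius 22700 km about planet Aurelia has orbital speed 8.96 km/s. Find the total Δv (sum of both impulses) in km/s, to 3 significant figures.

From the circular-orbit relation v² = μ/r at r = 22700 km: μ = v²r = (8.96)² × 22700 = 1.82239×10^6 km³/s².
The Hohmann ellipse has a_t = (r₁ + r₂)/2 = 1.0985×10^5 km.
Circular speed at r₁: v₁ = √(μ/r₁) = √(1.82239×10^6/1.970×10^5) = 3.042 km/s.
On the transfer ellipse at r₁, vis-viva gives v_a = √[μ(2/r₁ − 1/a_t)] = 1.383 km/s.
First burn Δv₁ = |v_a − v₁| = 1.659 km/s.
At r₂, v₂ = √(μ/r₂) = 8.9600 km/s.
Transfer-orbit speed at r₂: v_p = √[μ(2/r₂ − 1/a_t)] = 11.999 km/s.
Second burn Δv₂ = |v₂ − v_p| = 3.039 km/s.
Δv = Δv₁ + Δv₂ = 1.659 + 3.039 = 4.698 km/s.

Δv = 4.70 km/s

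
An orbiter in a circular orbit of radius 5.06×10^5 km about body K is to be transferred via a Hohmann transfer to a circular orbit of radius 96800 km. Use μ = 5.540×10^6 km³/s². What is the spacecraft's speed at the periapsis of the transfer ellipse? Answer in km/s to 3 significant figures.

Semi-major axis of the transfer orbit: a_t = (5.060×10^5 + 96800)/2 = 3.014×10^5 km.
At periapsis, r = 96800 km.
Vis-viva: v = √[μ(2/r − 1/a_t)] = √[5.540×10^6 × (2/96800 − 1/3.014×10^5)] = 9.802 km/s.

v = 9.80 km/s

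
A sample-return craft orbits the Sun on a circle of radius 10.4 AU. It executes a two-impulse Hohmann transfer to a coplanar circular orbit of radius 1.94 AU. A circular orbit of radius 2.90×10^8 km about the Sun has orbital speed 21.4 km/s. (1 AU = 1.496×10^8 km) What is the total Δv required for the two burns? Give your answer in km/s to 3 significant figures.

Δv = 10.4 km/s

From the circular-orbit relation v² = μ/r at r = 2.90×10^8 km: μ = v²r = (21.4)² × 2.90×10^8 = 1.32808×10^11 km³/s².
In km: r₁ = 10.4 × 1.496×10^8 = 1.55584×10^9 km; r₂ = 1.94 × 1.496×10^8 = 2.90224×10^8 km.
The Hohmann ellipse has a_t = (r₁ + r₂)/2 = 9.23032×10^8 km.
At r₁ the circular-orbit speed is v₁ = √(μ/r₁) = 9.239 km/s.
On the transfer ellipse at r₁, v² = μ(2/r − 1/a) gives v_a = √[μ(2/r₁ − 1/a_t)] = 5.181 km/s.
First burn Δv₁ = |v_a − v₁| = 4.058 km/s.
At r₂, v₂ = √(μ/r₂) = 21.392 km/s.
Transfer-orbit speed at r₂: v_p = √[μ(2/r₂ − 1/a_t)] = 27.773 km/s.
Second burn Δv₂ = |v₂ − v_p| = 6.381 km/s.
Δv = Δv₁ + Δv₂ = 4.058 + 6.381 = 10.44 km/s.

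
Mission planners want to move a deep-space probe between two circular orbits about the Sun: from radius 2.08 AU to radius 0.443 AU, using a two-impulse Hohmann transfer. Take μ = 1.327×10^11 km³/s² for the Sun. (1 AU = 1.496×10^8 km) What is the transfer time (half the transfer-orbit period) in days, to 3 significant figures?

In km: r₁ = 2.08 × 1.496×10^8 = 3.11168×10^8 km; r₂ = 0.443 × 1.496×10^8 = 6.62728×10^7 km.
Transfer-ellipse semi-major axis a_t = (r₁ + r₂)/2 = (3.11168×10^8 + 6.62728×10^7)/2 = 1.887204×10^8 km.
Transfer time t = π√(a_t³/μ) = π√((1.887204×10^8)³ / 1.327×10^11) = 2.236×10^7 s.
Converting: 2.236×10^7 s ÷ 86400 s/day = 259 days.

t = 259 days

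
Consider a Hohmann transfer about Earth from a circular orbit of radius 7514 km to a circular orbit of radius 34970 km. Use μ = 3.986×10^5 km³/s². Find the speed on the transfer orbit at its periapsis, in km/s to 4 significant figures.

Semi-major axis of the transfer orbit: a_t = (7514 + 34970)/2 = 21242 km.
At periapsis, r = 7514 km.
Applying v² = μ(2/r − 1/a_t): v = 9.345 km/s.

v = 9.345 km/s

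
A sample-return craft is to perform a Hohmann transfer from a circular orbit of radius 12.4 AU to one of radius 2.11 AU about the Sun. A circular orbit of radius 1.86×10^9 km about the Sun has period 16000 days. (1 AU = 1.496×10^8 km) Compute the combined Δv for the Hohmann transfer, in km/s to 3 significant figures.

From Kepler's third law T² = 4π²r³/μ at r = 1.86×10^9 km, T = 16000 days = 16000 × 86400 s = 1.3824×10^9 s: μ = 4π²r³/T² = 1.32932×10^11 km³/s².
In km: r₁ = 12.4 × 1.496×10^8 = 1.85504×10^9 km; r₂ = 2.11 × 1.496×10^8 = 3.15656×10^8 km.
The Hohmann ellipse has a_t = (r₁ + r₂)/2 = 1.085348×10^9 km.
Circular speed at r₁: v₁ = √(μ/r₁) = √(1.32932×10^11/1.85504×10^9) = 8.465 km/s.
On the transfer ellipse at r₁, vis-viva equation gives v_a = √[μ(2/r₁ − 1/a_t)] = 4.565 km/s.
First burn Δv₁ = |v_a − v₁| = 3.900 km/s.
Circular speed at r₂: v₂ = √(μ/r₂) = 20.5215 km/s.
Transfer-orbit speed at r₂: v_p = √[μ(2/r₂ − 1/a_t)] = 26.8288 km/s.
Second burn Δv₂ = |v₂ − v_p| = 6.307 km/s.
Δv = Δv₁ + Δv₂ = 3.900 + 6.307 = 10.21 km/s.

Δv = 10.2 km/s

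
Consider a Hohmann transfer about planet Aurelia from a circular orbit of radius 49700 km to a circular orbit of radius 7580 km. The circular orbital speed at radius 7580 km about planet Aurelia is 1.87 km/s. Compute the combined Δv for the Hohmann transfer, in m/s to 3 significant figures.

From the circular-orbit relation v² = μ/r at r = 7580 km: μ = v²r = (1.87)² × 7580 = 26506.5 km³/s².
Semi-major axis of the transfer orbit: a_t = (49700 + 7580)/2 = 28640 km.
At r₁ the circular-orbit speed is v₁ = √(μ/r₁) = 0.7303 km/s.
On the transfer ellipse at r₁, vis-viva equation gives v_a = √[μ(2/r₁ − 1/a_t)] = 0.3757 km/s.
First burn Δv₁ = |v_a − v₁| = 0.3546 km/s.
Circular speed at r₂: v₂ = √(μ/r₂) = 1.8700 km/s.
Transfer-orbit speed at r₂: v_p = √[μ(2/r₂ − 1/a_t)] = 2.4634 km/s.
Second burn Δv₂ = |v₂ − v_p| = 0.5934 km/s.
Δv = Δv₁ + Δv₂ = 0.3546 + 0.5934 = 0.9480 km/s.

Δv = 948 m/s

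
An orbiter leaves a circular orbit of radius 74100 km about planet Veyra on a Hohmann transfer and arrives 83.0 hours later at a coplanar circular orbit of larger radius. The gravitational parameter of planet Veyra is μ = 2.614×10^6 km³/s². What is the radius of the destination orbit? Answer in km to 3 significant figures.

r₂ = 5.00×10^5 km

Transfer time t = 83.0 hours = 2.988×10^5 s, and t = π√(a_t³/μ).
So a_t = (μ t²/π²)^(1/3) = (2.614×10^6 × (2.988×10^5)² / π²)^(1/3) = 2.8703×10^5 km.
Since a_t = (r₁ + r₂)/2, r₂ = 2a_t − r₁ = 2×2.8703×10^5 − 74100 = 4.9996×10^5 km.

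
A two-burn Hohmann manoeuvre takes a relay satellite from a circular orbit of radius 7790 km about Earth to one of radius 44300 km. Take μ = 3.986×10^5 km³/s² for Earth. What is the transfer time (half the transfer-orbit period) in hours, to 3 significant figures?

t = 5.81 hours

Transfer-ellipse semi-major axis a_t = (r₁ + r₂)/2 = (7790 + 44300)/2 = 26045 km.
By Kepler's third law the transfer-orbit period is T = 2π√(a_t³/μ), so t = T/2 = 20920 s.
Converting: 20920 s ÷ 3600 s/hour = 5.81 hours.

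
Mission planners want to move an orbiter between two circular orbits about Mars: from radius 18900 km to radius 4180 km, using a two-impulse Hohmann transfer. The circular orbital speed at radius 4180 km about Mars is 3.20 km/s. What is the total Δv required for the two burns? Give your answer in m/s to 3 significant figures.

Δv = 1490 m/s

From the circular-orbit relation v² = μ/r at r = 4180 km: μ = v²r = (3.20)² × 4180 = 42803.2 km³/s².
Semi-major axis of the transfer orbit: a_t = (18900 + 4180)/2 = 11540 km.
Circular speed at r₁: v₁ = √(μ/r₁) = √(42803.2/18900) = 1.5049 km/s.
Transfer-orbit speed at r₁ (vis-viva): v_a = √[μ(2/r₁ − 1/a_t)] = 0.90572 km/s.
First burn Δv₁ = |v_a − v₁| = 0.5992 km/s.
Circular speed at r₂: v₂ = √(μ/r₂) = 3.2000 km/s.
Transfer-orbit speed at r₂: v_p = √[μ(2/r₂ − 1/a_t)] = 4.0952 km/s.
Second burn Δv₂ = |v₂ − v_p| = 0.8952 km/s.
Δv = Δv₁ + Δv₂ = 0.5992 + 0.8952 = 1.494 km/s.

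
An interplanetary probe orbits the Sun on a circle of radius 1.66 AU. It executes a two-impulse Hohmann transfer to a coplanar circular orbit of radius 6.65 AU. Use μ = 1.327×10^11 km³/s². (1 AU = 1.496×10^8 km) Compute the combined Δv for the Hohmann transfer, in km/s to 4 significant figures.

Δv = 10.38 km/s

In km: r₁ = 1.66 × 1.496×10^8 = 2.48336×10^8 km; r₂ = 6.65 × 1.496×10^8 = 9.9484×10^8 km.
The Hohmann ellipse has a_t = (r₁ + r₂)/2 = 6.21588×10^8 km.
At r₁ the circular-orbit speed is v₁ = √(μ/r₁) = 23.116 km/s.
On the transfer ellipse at r₁, vis-viva gives v_p = √[μ(2/r₁ − 1/a_t)] = 29.244 km/s.
First burn Δv₁ = |v_p − v₁| = 6.128 km/s.
At r₂, v₂ = √(μ/r₂) = 11.549 km/s.
Transfer-orbit speed at r₂: v_a = √[μ(2/r₂ − 1/a_t)] = 7.3001 km/s.
Second burn Δv₂ = |v₂ − v_a| = 4.249 km/s.
Δv = Δv₁ + Δv₂ = 6.128 + 4.249 = 10.38 km/s.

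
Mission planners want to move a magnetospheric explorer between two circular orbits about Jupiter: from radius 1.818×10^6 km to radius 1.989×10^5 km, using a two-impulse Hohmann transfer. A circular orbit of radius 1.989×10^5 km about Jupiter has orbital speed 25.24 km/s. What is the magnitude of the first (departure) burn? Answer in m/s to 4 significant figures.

Δv₁ = 4641 m/s

From the circular-orbit relation v² = μ/r at r = 1.989×10^5 km: μ = v²r = (25.24)² × 1.989×10^5 = 1.26711×10^8 km³/s².
The Hohmann ellipse has a_t = (r₁ + r₂)/2 = 1.00845×10^6 km.
On the circular orbit at r = 1.818×10^6 km, v_c = √(μ/r) = 8.349 km/s.
Vis-viva on the transfer ellipse at r = 1.818×10^6 km gives v_t = √[μ(2/r − 1/a_t)] = 3.708 km/s.
Δv₁ = |v_t − v_c| = |3.708 − 8.349| = 4.641 km/s.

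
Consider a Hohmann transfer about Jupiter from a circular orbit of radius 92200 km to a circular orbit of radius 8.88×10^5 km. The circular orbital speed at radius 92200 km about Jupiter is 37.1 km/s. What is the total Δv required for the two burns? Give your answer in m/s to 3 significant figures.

From the circular-orbit relation v² = μ/r at r = 92200 km: μ = v²r = (37.1)² × 92200 = 1.26905×10^8 km³/s².
Semi-major axis of the transfer orbit: a_t = (92200 + 8.880×10^5)/2 = 4.901×10^5 km.
At r₁ the circular-orbit speed is v₁ = √(μ/r₁) = 37.10 km/s.
Transfer-orbit speed at r₁ (vis-viva equation): v_p = √[μ(2/r₁ − 1/a_t)] = 49.94 km/s.
First burn Δv₁ = |v_p − v₁| = 12.84 km/s.
Circular speed at r₂: v₂ = √(μ/r₂) = 11.9545 km/s.
Transfer-orbit speed at r₂: v_a = √[μ(2/r₂ − 1/a_t)] = 5.18509 km/s.
Second burn Δv₂ = |v₂ − v_a| = 6.769 km/s.
Total Δv = Δv₁ + Δv₂ = 19.61 km/s.

Δv = 19600 m/s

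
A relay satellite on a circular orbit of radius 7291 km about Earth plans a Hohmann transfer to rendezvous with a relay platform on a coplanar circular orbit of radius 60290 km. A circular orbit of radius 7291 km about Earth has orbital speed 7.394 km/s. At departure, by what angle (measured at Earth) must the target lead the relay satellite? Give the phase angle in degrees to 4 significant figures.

From the circular-orbit relation v² = μ/r at r = 7291 km: μ = v²r = (7.394)² × 7291 = 3.98608×10^5 km³/s².
The Hohmann ellipse has a_t = (r₁ + r₂)/2 = 33790.5 km.
Transfer time t = π√(a_t³/μ) = 30908 s.
Target angular speed ω₂ = √(μ/r₂³) = 4.2649×10^-5 rad/s.
Angle swept by the target during transfer: ω₂·t = 1.3182 rad = 75.53°.
The relay satellite traverses 180° on the transfer ellipse, so the target must lead by 180° − 75.53° = 104.5°.

φ = 104.5°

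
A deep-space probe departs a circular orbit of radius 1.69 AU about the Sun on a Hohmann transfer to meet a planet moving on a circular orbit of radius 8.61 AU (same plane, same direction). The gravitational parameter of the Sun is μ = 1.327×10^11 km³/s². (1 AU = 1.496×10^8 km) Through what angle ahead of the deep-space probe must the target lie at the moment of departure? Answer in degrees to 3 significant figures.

φ = 96.7°

In km: r₁ = 1.69 × 1.496×10^8 = 2.52824×10^8 km; r₂ = 8.61 × 1.496×10^8 = 1.288056×10^9 km.
Semi-major axis of the transfer orbit: a_t = (2.52824×10^8 + 1.288056×10^9)/2 = 7.7044×10^8 km.
The half-period of the transfer ellipse is t = π√(a_t³/μ) = 1.8443×10^8 s.
The target's mean motion on its circular orbit is ω₂ = √(μ/r₂³) = 7.8801×10^-9 rad/s.
Angle swept by the target during transfer: ω₂·t = 1.4533 rad = 83.27°.
Arrival is 180° from departure on the ellipse, so φ = 180° − 83.27° = 96.7°.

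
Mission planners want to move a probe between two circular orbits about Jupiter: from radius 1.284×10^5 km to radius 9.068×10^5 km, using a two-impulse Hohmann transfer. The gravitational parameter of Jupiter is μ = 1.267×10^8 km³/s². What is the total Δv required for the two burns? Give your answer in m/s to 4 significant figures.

The Hohmann ellipse has a_t = (r₁ + r₂)/2 = 5.176×10^5 km.
Circular speed at r₁: v₁ = √(μ/r₁) = √(1.267×10^8/1.284×10^5) = 31.41 km/s.
On the transfer ellipse at r₁, v² = μ(2/r − 1/a) gives v_p = √[μ(2/r₁ − 1/a_t)] = 41.58 km/s.
First burn Δv₁ = |v_p − v₁| = 10.17 km/s.
Circular speed at r₂: v₂ = √(μ/r₂) = 11.82 km/s.
Transfer-orbit speed at r₂: v_a = √[μ(2/r₂ − 1/a_t)] = 5.887 km/s.
Second burn Δv₂ = |v₂ − v_a| = 5.933 km/s.
Total Δv = Δv₁ + Δv₂ = 16.10 km/s.

Δv = 16100 m/s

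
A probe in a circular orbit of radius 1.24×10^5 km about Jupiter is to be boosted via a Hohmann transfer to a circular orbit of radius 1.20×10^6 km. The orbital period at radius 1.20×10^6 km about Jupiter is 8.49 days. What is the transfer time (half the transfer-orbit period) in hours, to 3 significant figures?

From Kepler's third law T² = 4π²r³/μ at r = 1.20×10^6 km, T = 8.49 days = 8.49 × 86400 s = 7.33536×10^5 s: μ = 4π²r³/T² = 1.26783×10^8 km³/s².
The Hohmann ellipse has a_t = (r₁ + r₂)/2 = 6.620×10^5 km.
By Kepler's third law the transfer-orbit period is T = 2π√(a_t³/μ), so t = T/2 = 1.5028×10^5 s.
Converting: 1.5028×10^5 s ÷ 3600 s/hour = 41.7 hours.

t = 41.7 hours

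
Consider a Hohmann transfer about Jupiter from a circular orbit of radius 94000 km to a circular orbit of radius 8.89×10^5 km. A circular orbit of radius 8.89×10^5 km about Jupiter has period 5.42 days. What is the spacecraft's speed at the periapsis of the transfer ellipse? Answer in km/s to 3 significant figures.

v = 49.3 km/s

From Kepler's third law T² = 4π²r³/μ at r = 8.89×10^5 km, T = 5.42 days = 5.42 × 86400 s = 4.68288×10^5 s: μ = 4π²r³/T² = 1.26485×10^8 km³/s².
Semi-major axis of the transfer orbit: a_t = (94000 + 8.890×10^5)/2 = 4.915×10^5 km.
The periapsis of the transfer ellipse is at r = 94000 km.
Vis-viva: v = √[μ(2/r − 1/a_t)] = √[1.26485×10^8 × (2/94000 − 1/4.915×10^5)] = 49.33 km/s.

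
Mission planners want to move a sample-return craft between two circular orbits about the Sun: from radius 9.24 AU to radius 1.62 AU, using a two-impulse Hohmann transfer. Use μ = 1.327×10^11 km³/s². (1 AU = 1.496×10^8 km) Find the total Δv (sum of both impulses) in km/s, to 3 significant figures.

Δv = 11.6 km/s

In km: r₁ = 9.24 × 1.496×10^8 = 1.382304×10^9 km; r₂ = 1.62 × 1.496×10^8 = 2.42352×10^8 km.
Semi-major axis of the transfer orbit: a_t = (1.382304×10^9 + 2.42352×10^8)/2 = 8.12328×10^8 km.
At r₁ the circular-orbit speed is v₁ = √(μ/r₁) = 9.798 km/s.
Transfer-orbit speed at r₁ (vis-viva): v_a = √[μ(2/r₁ − 1/a_t)] = 5.352 km/s.
First burn Δv₁ = |v_a − v₁| = 4.446 km/s.
Circular speed at r₂: v₂ = √(μ/r₂) = 23.3998 km/s.
Transfer-orbit speed at r₂: v_p = √[μ(2/r₂ − 1/a_t)] = 30.5245 km/s.
Second burn Δv₂ = |v₂ − v_p| = 7.125 km/s.
Total Δv = Δv₁ + Δv₂ = 11.57 km/s.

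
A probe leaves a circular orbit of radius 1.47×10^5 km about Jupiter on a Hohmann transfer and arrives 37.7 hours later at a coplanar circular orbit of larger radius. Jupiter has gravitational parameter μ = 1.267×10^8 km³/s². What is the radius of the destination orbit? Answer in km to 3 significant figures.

r₂ = 1.09×10^6 km

Transfer time t = 37.7 hours = 1.3572×10^5 s, and t = π√(a_t³/μ).
So a_t = (μ t²/π²)^(1/3) = (1.267×10^8 × (1.3572×10^5)² / π²)^(1/3) = 6.1838×10^5 km.
Since a_t = (r₁ + r₂)/2, r₂ = 2a_t − r₁ = 2×6.1838×10^5 − 1.470×10^5 = 1.08976×10^6 km.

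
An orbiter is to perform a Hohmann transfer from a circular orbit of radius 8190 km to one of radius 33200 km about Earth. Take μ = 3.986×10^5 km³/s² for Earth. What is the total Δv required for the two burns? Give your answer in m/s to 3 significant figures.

Δv = 3150 m/s

The Hohmann ellipse has a_t = (r₁ + r₂)/2 = 20695 km.
Circular speed at r₁: v₁ = √(μ/r₁) = √(3.986×10^5/8190) = 6.976 km/s.
Transfer-orbit speed at r₁ (vis-viva): v_p = √[μ(2/r₁ − 1/a_t)] = 8.836 km/s.
First burn Δv₁ = |v_p − v₁| = 1.860 km/s.
Circular speed at r₂: v₂ = √(μ/r₂) = 3.465 km/s.
Transfer-orbit speed at r₂: v_a = √[μ(2/r₂ − 1/a_t)] = 2.180 km/s.
Second burn Δv₂ = |v₂ − v_a| = 1.285 km/s.
Total Δv = Δv₁ + Δv₂ = 3.145 km/s.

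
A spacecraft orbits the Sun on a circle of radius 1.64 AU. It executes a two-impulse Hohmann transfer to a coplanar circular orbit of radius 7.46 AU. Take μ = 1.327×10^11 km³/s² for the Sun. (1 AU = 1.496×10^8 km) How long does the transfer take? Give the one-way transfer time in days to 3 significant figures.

t = 1770 days

In km: r₁ = 1.64 × 1.496×10^8 = 2.45344×10^8 km; r₂ = 7.46 × 1.496×10^8 = 1.116016×10^9 km.
Semi-major axis of the transfer orbit: a_t = (2.45344×10^8 + 1.116016×10^9)/2 = 6.8068×10^8 km.
Half the transfer-orbit period gives t = π√(a_t³/μ) = 1.532×10^8 s.
Converting: 1.532×10^8 s ÷ 86400 s/day = 1770 days.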